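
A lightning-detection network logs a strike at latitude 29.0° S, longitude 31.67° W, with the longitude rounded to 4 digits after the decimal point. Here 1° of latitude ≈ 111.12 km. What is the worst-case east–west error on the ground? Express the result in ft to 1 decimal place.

Rounding to 4 decimal places leaves the longitude within ±5e-05° of the true value.
One degree of longitude at 29° is 111120 × cos 29° ≈ 111120 × 0.8746 = 97187.7 m.
East–west error: 5e-05° × 97187.7 m/° ≈ 4.85939 m.
Converting: 4.85939 m × 3.2808 ft/m ≈ 15.943 ft.

15.9 ft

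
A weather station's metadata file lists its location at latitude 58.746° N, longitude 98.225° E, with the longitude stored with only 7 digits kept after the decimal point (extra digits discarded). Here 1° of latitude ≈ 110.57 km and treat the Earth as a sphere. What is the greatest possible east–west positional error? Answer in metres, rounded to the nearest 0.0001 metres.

0.0057 metres

Truncating at 7 decimal places can drop up to a full unit in the last place, so the longitude may be off by as much as 1e-07°.
At latitude 58.746° a degree of longitude spans 110570 m × cos 58.746° = 110570 × 0.5188 ≈ 57367.4 m.
Maximum E–W displacement: 1e-07 × 57367.4 = 0.00573674 m.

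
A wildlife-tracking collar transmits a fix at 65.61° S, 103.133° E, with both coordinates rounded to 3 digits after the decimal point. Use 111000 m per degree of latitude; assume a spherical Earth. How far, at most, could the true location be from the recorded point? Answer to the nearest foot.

Rounding to 3 decimal places leaves each coordinate within ±0.0005° of the true value.
North–south component: 0.0005° × 111000 = 55.5 m.
Longitude error → 0.0005 × 111000 × cos 65.61° = 0.0005 × 111000 × 0.4129 ≈ 22.9185 m.
Combining orthogonally: (55.5² + 22.9185²)^½ ≈ 60.0459 m.
In feet: 60.0459 m ÷ 0.3048 ≈ 197 ft.

197 feet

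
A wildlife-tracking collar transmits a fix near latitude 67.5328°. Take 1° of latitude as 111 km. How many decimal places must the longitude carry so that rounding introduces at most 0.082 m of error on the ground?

6

At 67.5328° one degree of longitude covers 111000 × cos 67.5328° ≈ 111000 × 0.3822 ≈ 42419.1 m.
N decimal places → at most half a unit in the last place, 0.5 × 10⁻ᴺ° = 42419.1/2 × 10⁻ᴺ m.
Setting 21209.6 × 10⁻ᴺ ≤ 0.082 gives 10ᴺ ≥ 2.587e+05, i.e. N ≥ 5.41.
So 6 decimal places suffice (0.0212 m); 5 would allow up to 0.212 m.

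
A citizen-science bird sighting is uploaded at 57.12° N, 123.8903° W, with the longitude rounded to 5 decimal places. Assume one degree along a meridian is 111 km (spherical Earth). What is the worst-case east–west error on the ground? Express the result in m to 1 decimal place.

Rounding to 5 decimal places leaves the longitude within ±5e-06° of the true value.
Parallels shrink by cos φ, so at 57.12° a degree of longitude is 111000 × 0.5429 ≈ 60259.8 m.
Maximum E–W displacement: 5e-06 × 60259.8 = 0.301299 m.

0.3 m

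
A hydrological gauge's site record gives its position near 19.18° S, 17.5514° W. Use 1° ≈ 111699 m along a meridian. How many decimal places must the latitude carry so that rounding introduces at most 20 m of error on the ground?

4

One degree of latitude covers 111699 m.
Rounding to N decimal places gives at most 0.5 × 10⁻ᴺ degrees of error, i.e. 0.5 × 10⁻ᴺ × 111699 m.
Setting 55849.5 × 10⁻ᴺ ≤ 20 gives 10ᴺ ≥ 2792, i.e. N ≥ 3.45.
So 4 decimal places suffice (5.58 m); 3 would allow up to 55.8 m.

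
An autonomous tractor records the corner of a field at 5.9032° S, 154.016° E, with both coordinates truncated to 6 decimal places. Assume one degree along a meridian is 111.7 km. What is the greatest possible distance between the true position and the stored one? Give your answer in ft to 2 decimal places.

Truncating at 6 decimal places can drop up to a full unit in the last place, so each coordinate may be off by as much as 1e-06°.
North–south component: 1e-06° × 111700 = 0.1117 m.
East–west component at 5.9032°: 1e-06° × 111700 × cos 5.9032° ≈ 1e-06 × 111108 ≈ 0.111108 m.
Combining orthogonally: (0.1117² + 0.111108²)^½ ≈ 0.157549 m.
In feet: 0.157549 m ÷ 0.3048 ≈ 0.51689 ft.

0.52 ft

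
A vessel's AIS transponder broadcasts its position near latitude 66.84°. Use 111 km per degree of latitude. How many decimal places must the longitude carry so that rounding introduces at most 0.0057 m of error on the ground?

7 decimal places

At 66.84° one degree of longitude covers 111000 × cos 66.84° ≈ 111000 × 0.3933 ≈ 43656.3 m.
Rounding to N decimal places gives at most 0.5 × 10⁻ᴺ degrees of error, i.e. 0.5 × 10⁻ᴺ × 43656.3 m.
Setting 21828.2 × 10⁻ᴺ ≤ 0.0057 gives 10ᴺ ≥ 3.83e+06, i.e. N ≥ 6.58.
At 6 places the error can reach 0.0218 m, but 7 places keeps it to 0.00218 m.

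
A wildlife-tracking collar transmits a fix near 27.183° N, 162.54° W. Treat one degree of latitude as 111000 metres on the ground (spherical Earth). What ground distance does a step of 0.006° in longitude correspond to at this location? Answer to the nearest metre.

At 27.183° a degree of longitude is 111000 × cos 27.183° ≈ 98740.3 m, so 0.006° corresponds to 592.442 m.

592 metres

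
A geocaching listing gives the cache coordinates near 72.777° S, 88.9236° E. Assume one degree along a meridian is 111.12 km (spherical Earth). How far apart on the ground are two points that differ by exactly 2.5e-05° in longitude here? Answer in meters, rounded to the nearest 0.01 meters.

0.82 meters

2.5e-05° of longitude at 72.777° is 2.5e-05 × 111120 × cos 72.777° ≈ 2.5e-05 × 32901.7 = 0.822542 m.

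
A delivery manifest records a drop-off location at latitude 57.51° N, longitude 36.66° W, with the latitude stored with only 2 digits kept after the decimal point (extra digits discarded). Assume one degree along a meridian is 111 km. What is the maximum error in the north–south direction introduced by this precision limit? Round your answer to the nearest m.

Truncating at 2 decimal places can drop up to a full unit in the last place, so the latitude may be off by as much as 0.01°.
Along the meridian that is 0.01° × 111000 m/° = 1110 m.

1110 m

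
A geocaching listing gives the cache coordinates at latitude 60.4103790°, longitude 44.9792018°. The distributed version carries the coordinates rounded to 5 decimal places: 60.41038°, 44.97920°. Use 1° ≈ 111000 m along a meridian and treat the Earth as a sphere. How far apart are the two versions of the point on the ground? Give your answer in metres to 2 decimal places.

The latitude changed by -0.0000010° and the longitude by +0.0000018°.
North–south shift: -0.0000010 × 111000 = -0.111 m.
E–W at 60.4104°: 0.0000018° × 111000 × cos 60.4104° = 0.0000018 × 111000 × 0.4938 ≈ 0.0986581 m.
Combined displacement = (0.111² + 0.0986581²)^½ ≈ 0.148507 m.

0.15 metres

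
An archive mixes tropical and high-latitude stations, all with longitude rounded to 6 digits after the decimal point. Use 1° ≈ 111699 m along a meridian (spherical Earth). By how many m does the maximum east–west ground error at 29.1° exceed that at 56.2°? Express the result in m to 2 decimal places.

Rounding to 6 decimal places leaves the longitude within ±5e-07° of the true value.
At 29.1°: 5e-07° × 111699 × cos 29.1° = 5e-07 × 111699 × 0.8738 ≈ 0.0488 m.
At 56.2°: 5e-07° × 111699 × cos 56.2° = 5e-07 × 111699 × 0.5563 ≈ 0.031069 m.
Difference: 0.0488 − 0.031069 = 0.017731 m.

0.02 m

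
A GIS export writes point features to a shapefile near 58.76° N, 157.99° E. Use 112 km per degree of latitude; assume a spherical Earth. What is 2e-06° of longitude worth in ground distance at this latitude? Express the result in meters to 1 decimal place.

0.1 meters

At 58.76° a degree of longitude is 112000 × cos 58.76° ≈ 58085.9 m, so 2e-06° corresponds to 0.116172 m.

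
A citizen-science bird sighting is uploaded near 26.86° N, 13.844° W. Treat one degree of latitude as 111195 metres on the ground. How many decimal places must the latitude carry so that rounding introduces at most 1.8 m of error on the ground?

One degree of latitude covers 111195 m.
N decimal places → at most half a unit in the last place, 0.5 × 10⁻ᴺ° = 111195/2 × 10⁻ᴺ m.
Need 0.5 × 111195 × 10⁻ᴺ ≤ 1.8 → 10⁻ᴺ ≤ 3.238e-05, so N ≥ 4.49.
So 5 decimal places suffice (0.556 m); 4 would allow up to 5.56 m.

5 decimal places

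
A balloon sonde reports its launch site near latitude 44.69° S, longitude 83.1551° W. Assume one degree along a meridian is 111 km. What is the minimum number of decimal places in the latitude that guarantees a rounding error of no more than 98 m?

One degree of latitude covers 111000 m.
With N decimal places the half-ulp bound is 0.5·10⁻ᴺ°, or 0.5·10⁻ᴺ × 111000 m on the ground.
Setting 55500 × 10⁻ᴺ ≤ 98 gives 10ᴺ ≥ 566.3, i.e. N ≥ 2.75.
At 2 places the error can reach 555 m, but 3 places keeps it to 55.5 m.

3 decimal places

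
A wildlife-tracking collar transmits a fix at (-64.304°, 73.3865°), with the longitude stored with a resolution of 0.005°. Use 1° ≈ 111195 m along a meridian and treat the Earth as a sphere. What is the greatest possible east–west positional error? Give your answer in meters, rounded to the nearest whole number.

With a 0.005° grid the true value lies within half a step, ±0.005°/2 = ±0.0025°, of the stored one.
Parallels shrink by cos φ, so at 64.304° a degree of longitude is 111195 × 0.4336 ≈ 48213.7 m.
Maximum E–W displacement: 0.0025 × 48213.7 = 120.534 m.

121 meters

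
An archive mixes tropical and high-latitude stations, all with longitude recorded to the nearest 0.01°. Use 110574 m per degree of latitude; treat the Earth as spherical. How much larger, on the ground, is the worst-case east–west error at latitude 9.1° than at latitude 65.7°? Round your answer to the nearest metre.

Rounding to 2 decimal places leaves the longitude within ±0.005° of the true value.
Error at 9.1° = 0.005° × 110574 × cos 9.1° ≈ 552.87 × 0.9874 = 545.91 m.
Error at 65.7° = 0.005° × 110574 × cos 65.7° ≈ 552.87 × 0.4115 = 227.51 m.
Difference: 545.91 − 227.51 = 318.4 m.

318 metres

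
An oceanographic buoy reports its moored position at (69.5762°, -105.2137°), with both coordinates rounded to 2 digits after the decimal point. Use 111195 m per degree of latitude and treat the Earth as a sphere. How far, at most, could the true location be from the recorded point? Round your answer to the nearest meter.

589 meters

Rounding to 2 decimal places leaves each coordinate within ±0.005° of the true value.
North–south component: 0.005° × 111195 = 555.975 m.
Longitude error → 0.005 × 111195 × cos 69.5762° = 0.005 × 111195 × 0.3490 ≈ 194.014 m.
Worst case both components are at the extreme and orthogonal: √(555.975² + 194.014²) ≈ 588.854 m.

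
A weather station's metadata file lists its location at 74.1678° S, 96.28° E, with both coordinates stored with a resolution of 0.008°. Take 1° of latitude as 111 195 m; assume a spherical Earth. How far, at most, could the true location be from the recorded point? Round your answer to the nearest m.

With a 0.008° grid the true value lies within half a step, ±0.008°/2 = ±0.004°, of the stored one.
N–S: 0.004° × 111195 m/° = 444.78 m.
Longitude error → 0.004 × 111195 × cos 74.1678° = 0.004 × 111195 × 0.2728 ≈ 121.345 m.
The two errors are perpendicular, so the maximum displacement is √(444.78² + 121.345²) ≈ 461.036 m.

461 m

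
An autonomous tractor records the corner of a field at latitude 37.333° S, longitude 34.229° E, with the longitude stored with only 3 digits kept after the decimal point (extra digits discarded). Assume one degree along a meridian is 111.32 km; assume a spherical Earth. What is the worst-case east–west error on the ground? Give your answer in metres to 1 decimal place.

88.5 metres

Truncating at 3 decimal places can drop up to a full unit in the last place, so the longitude may be off by as much as 0.001°.
Parallels shrink by cos φ, so at 37.333° a degree of longitude is 111320 × 0.7951 ≈ 88513.2 m.
East–west error: 0.001° × 88513.2 m/° ≈ 88.5132 m.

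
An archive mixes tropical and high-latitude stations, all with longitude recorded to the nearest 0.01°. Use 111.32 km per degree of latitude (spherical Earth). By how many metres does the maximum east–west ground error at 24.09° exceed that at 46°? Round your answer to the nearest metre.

Rounding to 2 decimal places leaves the longitude within ±0.005° of the true value.
Error at 24.09° = 0.005° × 111320 × cos 24.09° ≈ 556.6 × 0.9129 = 508.12 m.
Error at 46° = 0.005° × 111320 × cos 46° ≈ 556.6 × 0.6947 = 386.65 m.
Difference: 508.12 − 386.65 = 121.48 m.

121 metres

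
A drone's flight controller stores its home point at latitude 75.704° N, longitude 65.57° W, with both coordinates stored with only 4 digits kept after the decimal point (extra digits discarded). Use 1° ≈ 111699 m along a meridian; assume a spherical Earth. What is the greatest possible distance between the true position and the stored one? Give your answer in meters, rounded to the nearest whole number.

12 meters

Truncating at 4 decimal places can drop up to a full unit in the last place, so each coordinate may be off by as much as 0.0001°.
N–S: 0.0001° × 111699 m/° = 11.1699 m.
East–west component at 75.704°: 0.0001° × 111699 × cos 75.704° ≈ 0.0001 × 27582 ≈ 2.7582 m.
Worst case both components are at the extreme and orthogonal: √(11.1699² + 2.7582²) ≈ 11.5054 m.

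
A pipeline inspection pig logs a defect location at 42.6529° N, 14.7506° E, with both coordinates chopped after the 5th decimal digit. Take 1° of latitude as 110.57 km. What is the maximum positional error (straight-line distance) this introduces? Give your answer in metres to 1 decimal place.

Truncating at 5 decimal places can drop up to a full unit in the last place, so each coordinate may be off by as much as 1e-05°.
Latitude error → 1e-05 × 110570 = 1.1057 m along the meridian.
E–W at 42.6529°: 1e-05° × 110570 × cos 42.6529° = 1e-05 × 110570 × 0.7355 ≈ 0.813211 m.
Worst case both components are at the extreme and orthogonal: √(1.1057² + 0.813211²) ≈ 1.37255 m.

1.4 metres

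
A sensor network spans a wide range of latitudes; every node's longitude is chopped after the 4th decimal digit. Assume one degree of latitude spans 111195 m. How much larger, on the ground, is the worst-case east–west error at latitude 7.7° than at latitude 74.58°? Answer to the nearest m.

8 m

Truncating at 4 decimal places can drop up to a full unit in the last place, so the longitude may be off by as much as 0.0001°.
Error at 7.7° = 0.0001° × 111195 × cos 7.7° ≈ 11.12 × 0.9910 = 11.019 m.
Error at 74.58° = 0.0001° × 111195 × cos 74.58° ≈ 11.12 × 0.2659 = 2.9566 m.
Difference: 11.019 − 2.9566 = 8.0626 m.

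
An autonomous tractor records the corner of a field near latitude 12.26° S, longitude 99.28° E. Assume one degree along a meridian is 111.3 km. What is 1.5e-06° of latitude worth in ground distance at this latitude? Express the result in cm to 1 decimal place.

Along a meridian 1.5e-06° is 1.5e-06 × 111300 = 0.16695 m.
That is 0.16695 m = 16.695 cm.

16.7 cm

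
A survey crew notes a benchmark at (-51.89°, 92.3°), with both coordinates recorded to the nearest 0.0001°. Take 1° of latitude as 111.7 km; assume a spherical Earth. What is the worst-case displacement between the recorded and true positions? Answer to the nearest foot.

Rounding to 4 decimal places leaves each coordinate within ±5e-05° of the true value.
Latitude error → 5e-05 × 111700 = 5.585 m along the meridian.
E–W at 51.89°: 5e-05° × 111700 × cos 51.89° = 5e-05 × 111700 × 0.6172 ≈ 3.44691 m.
The two errors are perpendicular, so the maximum displacement is √(5.585² + 3.44691²) ≈ 6.56304 m.
In feet: 6.56304 m ÷ 0.3048 ≈ 21.532 ft.

22 feet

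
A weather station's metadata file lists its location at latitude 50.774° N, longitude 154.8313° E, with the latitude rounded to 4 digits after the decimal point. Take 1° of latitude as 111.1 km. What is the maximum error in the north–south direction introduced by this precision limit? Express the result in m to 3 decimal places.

5.555 m

Rounding to 4 decimal places leaves the latitude within ±5e-05° of the true value.
North–south distance: 5e-05° × 111100 m/° = 5.555 m.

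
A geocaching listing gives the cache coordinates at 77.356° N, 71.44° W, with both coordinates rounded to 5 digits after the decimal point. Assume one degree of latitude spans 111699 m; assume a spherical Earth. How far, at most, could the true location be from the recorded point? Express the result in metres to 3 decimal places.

Rounding to 5 decimal places leaves each coordinate within ±5e-06° of the true value.
North–south component: 5e-06° × 111699 = 0.558495 m.
Longitude error → 5e-06 × 111699 × cos 77.356° = 5e-06 × 111699 × 0.2189 ≈ 0.12225 m.
Worst case both components are at the extreme and orthogonal: √(0.558495² + 0.12225²) ≈ 0.571718 m.

0.572 metres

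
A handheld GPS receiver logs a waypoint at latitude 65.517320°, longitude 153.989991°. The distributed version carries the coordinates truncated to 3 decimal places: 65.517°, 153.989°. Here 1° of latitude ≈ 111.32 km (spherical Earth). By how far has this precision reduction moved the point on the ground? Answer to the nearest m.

58 m

Δlat = 65.517320 − 65.517 = +0.000320°; Δlon = 153.989991 − 153.989 = +0.000991°.
North–south shift: 0.000320 × 111320 = 35.6224 m.
East–west at this latitude: 0.000991° × 111320 × cos 65.517° ≈ 0.000991 × 46133.6 = 45.7184 m.
Combined displacement = (35.6224² + 45.7184²)^½ ≈ 57.958 m.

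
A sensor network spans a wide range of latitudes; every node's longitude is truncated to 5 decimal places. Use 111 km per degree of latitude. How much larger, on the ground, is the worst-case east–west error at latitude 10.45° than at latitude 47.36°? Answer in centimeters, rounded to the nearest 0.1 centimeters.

34.0 centimeters

Truncating at 5 decimal places can drop up to a full unit in the last place, so the longitude may be off by as much as 1e-05°.
Error at 10.45° = 1e-05° × 111000 × cos 10.45° ≈ 1.11 × 0.9834 = 1.0916 m.
At 47.36°: 1e-05° × 111000 × cos 47.36° = 1e-05 × 111000 × 0.6774 ≈ 0.7519 m.
So the lower-latitude error exceeds the higher by 1.0916 − 0.7519 = 0.33969 m.
That is 0.339686 m = 33.969 cm.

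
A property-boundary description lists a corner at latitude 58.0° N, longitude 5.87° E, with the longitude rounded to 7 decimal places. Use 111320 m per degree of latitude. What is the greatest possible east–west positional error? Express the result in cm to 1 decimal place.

0.3 cm

Rounding to 7 decimal places leaves the longitude within ±5e-08° of the true value.
Parallels shrink by cos φ, so at 58° a degree of longitude is 111320 × 0.5299 ≈ 58990.6 m.
So at most 5e-08° × 58990.6 ≈ 0.00294953 m east–west.
That is 0.00294953 m = 0.29495 cm.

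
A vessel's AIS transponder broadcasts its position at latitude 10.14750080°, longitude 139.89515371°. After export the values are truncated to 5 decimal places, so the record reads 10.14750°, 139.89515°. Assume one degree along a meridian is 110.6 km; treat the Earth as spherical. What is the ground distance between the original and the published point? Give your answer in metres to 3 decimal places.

Δlat = 10.14750080 − 10.14750 = +0.00000080°; Δlon = 139.89515371 − 139.89515 = +0.00000371°.
N–S: 0.00000080° × 110600 m/° = 0.08848 m.
East–west at this latitude: 0.00000371° × 110600 × cos 10.1475° ≈ 0.00000371 × 108870 = 0.403907 m.
Combined displacement = (0.08848² + 0.403907²)^½ ≈ 0.413485 m.

0.413 metres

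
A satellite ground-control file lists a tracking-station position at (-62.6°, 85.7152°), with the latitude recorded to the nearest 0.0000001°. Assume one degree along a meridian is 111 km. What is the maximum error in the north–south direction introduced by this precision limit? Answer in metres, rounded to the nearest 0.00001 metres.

Rounding to 7 decimal places leaves the latitude within ±5e-08° of the true value.
So the N–S error is at most 5e-08 × 111000 = 0.00555 m.

0.00555 metres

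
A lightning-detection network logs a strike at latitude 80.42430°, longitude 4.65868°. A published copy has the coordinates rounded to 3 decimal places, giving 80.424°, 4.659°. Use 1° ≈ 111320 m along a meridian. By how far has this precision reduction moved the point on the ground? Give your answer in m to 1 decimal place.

33.9 m

The latitude changed by +0.00030° and the longitude by -0.00032°.
North–south shift: 0.00030 × 111320 = 33.396 m.
E–W at 80.424°: -0.00032° × 111320 × cos 80.424° = -0.00032 × 111320 × 0.1664 ≈ -5.92599 m.
Distance: √(33.396² + 5.92599²) ≈ 33.9177 m.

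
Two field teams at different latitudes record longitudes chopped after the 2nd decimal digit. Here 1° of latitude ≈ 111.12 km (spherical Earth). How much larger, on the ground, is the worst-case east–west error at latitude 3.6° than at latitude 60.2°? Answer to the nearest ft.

1827 ft

Truncating at 2 decimal places can drop up to a full unit in the last place, so the longitude may be off by as much as 0.01°.
Error at 3.6° = 0.01° × 111120 × cos 3.6° ≈ 1111.2 × 0.9980 = 1109 m.
At 60.2°: 0.01° × 111120 × cos 60.2° = 0.01 × 111120 × 0.4970 ≈ 552.24 m.
Difference: 1109 − 552.24 = 556.77 m.
In feet: 556.77 m ÷ 0.3048 ≈ 1826.7 ft.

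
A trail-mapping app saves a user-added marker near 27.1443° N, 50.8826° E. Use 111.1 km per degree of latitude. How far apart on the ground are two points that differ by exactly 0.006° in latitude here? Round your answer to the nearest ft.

2187 ft

Along a meridian 0.006° is 0.006 × 111100 = 666.6 m.
Converting: 666.6 m × 3.2808 ft/m ≈ 2187 ft.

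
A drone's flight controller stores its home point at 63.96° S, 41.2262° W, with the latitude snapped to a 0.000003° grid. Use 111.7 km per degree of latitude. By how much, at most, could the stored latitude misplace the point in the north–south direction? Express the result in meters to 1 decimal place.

With a 0.000003° grid the true value lies within half a step, ±0.000003°/2 = ±1.5e-06°, of the stored one.
North–south distance: 1.5e-06° × 111700 m/° = 0.16755 m.

0.2 meters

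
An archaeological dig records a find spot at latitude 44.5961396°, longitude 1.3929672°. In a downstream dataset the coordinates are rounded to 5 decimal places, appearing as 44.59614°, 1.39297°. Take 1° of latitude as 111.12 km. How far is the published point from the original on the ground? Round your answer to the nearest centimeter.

23 centimeters

Δlat = 44.5961396 − 44.59614 = -0.0000004°; Δlon = 1.3929672 − 1.39297 = -0.0000028°.
North–south shift: -0.0000004 × 111120 = -0.044448 m.
East–west at this latitude: -0.0000028° × 111120 × cos 44.5961° ≈ -0.0000028 × 79125.6 = -0.221552 m.
Combined displacement = (0.044448² + 0.221552²)^½ ≈ 0.225966 m.
That is 0.225966 m = 22.597 cm.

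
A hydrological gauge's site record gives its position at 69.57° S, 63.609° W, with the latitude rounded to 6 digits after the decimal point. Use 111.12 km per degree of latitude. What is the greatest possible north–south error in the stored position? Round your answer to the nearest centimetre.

6 centimetres

Rounding to 6 decimal places leaves the latitude within ±5e-07° of the true value.
North–south distance: 5e-07° × 111120 m/° = 0.05556 m.
That is 0.05556 m = 5.556 cm.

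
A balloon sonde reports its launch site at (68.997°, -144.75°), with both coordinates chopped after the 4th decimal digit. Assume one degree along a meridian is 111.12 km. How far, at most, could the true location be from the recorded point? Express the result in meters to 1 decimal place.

11.8 meters

Truncating at 4 decimal places can drop up to a full unit in the last place, so each coordinate may be off by as much as 0.0001°.
Latitude error → 0.0001 × 111120 = 11.112 m along the meridian.
E–W at 68.997°: 0.0001° × 111120 × cos 68.997° = 0.0001 × 111120 × 0.3584 ≈ 3.98273 m.
Worst case both components are at the extreme and orthogonal: √(11.112² + 3.98273²) ≈ 11.8042 m.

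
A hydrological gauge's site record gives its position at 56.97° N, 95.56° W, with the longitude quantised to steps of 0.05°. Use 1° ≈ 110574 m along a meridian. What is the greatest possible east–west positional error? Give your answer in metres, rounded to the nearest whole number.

1507 metres

With a 0.05° grid the true value lies within half a step, ±0.05°/2 = ±0.025°, of the stored one.
At latitude 56.97° a degree of longitude spans 110574 m × cos 56.97° = 110574 × 0.5451 ≈ 60271.5 m.
So at most 0.025° × 60271.5 ≈ 1506.79 m east–west.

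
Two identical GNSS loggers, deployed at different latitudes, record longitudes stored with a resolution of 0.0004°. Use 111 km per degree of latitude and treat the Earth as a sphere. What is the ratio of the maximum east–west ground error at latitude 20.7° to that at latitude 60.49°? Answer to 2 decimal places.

1.90

With a 0.0004° grid the true value lies within half a step, ±0.0004°/2 = ±0.0002°, of the stored one.
At 20.7°: 0.0002° × 111000 × cos 20.7° = 0.0002 × 111000 × 0.9354 ≈ 20.767 m.
Error at 60.49° = 0.0002° × 111000 × cos 60.49° ≈ 22.2 × 0.4926 = 10.935 m.
Ratio: 20.767 / 10.935 = cos 20.7° / cos 60.49° ≈ 1.8991.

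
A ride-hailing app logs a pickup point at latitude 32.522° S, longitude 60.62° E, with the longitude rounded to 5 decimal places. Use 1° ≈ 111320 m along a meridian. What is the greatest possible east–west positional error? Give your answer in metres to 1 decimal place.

0.5 metres

Rounding to 5 decimal places leaves the longitude within ±5e-06° of the true value.
One degree of longitude at 32.522° is 111320 × cos 32.522° ≈ 111320 × 0.8432 = 93863.4 m.
So at most 5e-06° × 93863.4 ≈ 0.469317 m east–west.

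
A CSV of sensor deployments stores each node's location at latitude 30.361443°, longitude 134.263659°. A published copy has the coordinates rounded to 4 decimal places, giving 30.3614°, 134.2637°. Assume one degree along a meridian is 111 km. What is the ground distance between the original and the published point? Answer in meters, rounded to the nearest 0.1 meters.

The latitude changed by +0.000043° and the longitude by -0.000041°.
North–south shift: 0.000043 × 111000 = 4.773 m.
E–W at 30.3614°: -0.000041° × 111000 × cos 30.3614° = -0.000041 × 111000 × 0.8629 ≈ -3.92685 m.
Distance: √(4.773² + 3.92685²) ≈ 6.18075 m.

6.2 meters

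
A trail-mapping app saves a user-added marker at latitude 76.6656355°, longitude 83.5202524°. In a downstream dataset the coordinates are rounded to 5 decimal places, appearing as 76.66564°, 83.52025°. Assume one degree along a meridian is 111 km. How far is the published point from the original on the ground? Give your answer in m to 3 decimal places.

Δlat = 76.6656355 − 76.66564 = -0.0000045°; Δlon = 83.5202524 − 83.52025 = +0.0000024°.
N–S: -0.0000045° × 111000 m/° = -0.4995 m.
E–W at 76.6656°: 0.0000024° × 111000 × cos 76.6656° = 0.0000024 × 111000 × 0.2306 ≈ 0.0614407 m.
Distance: √(0.4995² + 0.0614407²) ≈ 0.503265 m.

0.503 m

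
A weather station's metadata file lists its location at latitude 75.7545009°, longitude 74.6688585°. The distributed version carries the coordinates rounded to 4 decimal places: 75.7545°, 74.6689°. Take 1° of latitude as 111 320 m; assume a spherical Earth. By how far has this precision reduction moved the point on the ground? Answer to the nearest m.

The latitude changed by +0.0000009° and the longitude by -0.0000415°.
North–south shift: 0.0000009 × 111320 = 0.100188 m.
E–W at 75.7545°: -0.0000415° × 111320 × cos 75.7545° = -0.0000415 × 111320 × 0.2461 ≈ -1.13682 m.
Distance: √(0.100188² + 1.13682²) ≈ 1.14123 m.

1 m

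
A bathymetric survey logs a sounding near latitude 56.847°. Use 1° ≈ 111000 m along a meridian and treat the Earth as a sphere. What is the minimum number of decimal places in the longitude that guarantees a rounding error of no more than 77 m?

At 56.847° one degree of longitude covers 111000 × cos 56.847° ≈ 111000 × 0.5469 ≈ 60703.3 m.
With N decimal places the half-ulp bound is 0.5·10⁻ᴺ°, or 0.5·10⁻ᴺ × 60703.3 m on the ground.
Setting 30351.7 × 10⁻ᴺ ≤ 77 gives 10ᴺ ≥ 394.2, i.e. N ≥ 2.60.
At 2 places the error can reach 304 m, but 3 places keeps it to 30.4 m.

3 decimal places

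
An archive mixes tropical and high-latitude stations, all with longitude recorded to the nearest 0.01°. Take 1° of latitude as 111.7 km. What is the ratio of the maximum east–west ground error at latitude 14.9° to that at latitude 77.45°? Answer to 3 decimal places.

4.447

Rounding to 2 decimal places leaves the longitude within ±0.005° of the true value.
Error at 14.9° = 0.005° × 111700 × cos 14.9° ≈ 558.5 × 0.9664 = 539.72 m.
Error at 77.45° = 0.005° × 111700 × cos 77.45° ≈ 558.5 × 0.2173 = 121.36 m.
The ratio reduces to cos 14.9° / cos 77.45° = 0.9664/0.2173 ≈ 4.4474.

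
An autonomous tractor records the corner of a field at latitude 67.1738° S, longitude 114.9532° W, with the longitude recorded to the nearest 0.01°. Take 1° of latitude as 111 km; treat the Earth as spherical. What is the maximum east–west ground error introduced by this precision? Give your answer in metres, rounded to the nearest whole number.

215 metres

Rounding to 2 decimal places leaves the longitude within ±0.005° of the true value.
Parallels shrink by cos φ, so at 67.1738° a degree of longitude is 111000 × 0.3879 ≈ 43061 m.
East–west error: 0.005° × 43061 m/° ≈ 215.305 m.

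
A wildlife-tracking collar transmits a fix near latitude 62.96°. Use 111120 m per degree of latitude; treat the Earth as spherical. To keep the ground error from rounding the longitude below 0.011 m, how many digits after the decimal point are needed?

7

At 62.96° one degree of longitude covers 111120 × cos 62.96° ≈ 111120 × 0.4546 ≈ 50516.5 m.
N decimal places → at most half a unit in the last place, 0.5 × 10⁻ᴺ° = 50516.5/2 × 10⁻ᴺ m.
Need 0.5 × 50516.5 × 10⁻ᴺ ≤ 0.011 → 10⁻ᴺ ≤ 4.355e-07, so N ≥ 6.36.
At 6 places the error can reach 0.0253 m, but 7 places keeps it to 0.00253 m.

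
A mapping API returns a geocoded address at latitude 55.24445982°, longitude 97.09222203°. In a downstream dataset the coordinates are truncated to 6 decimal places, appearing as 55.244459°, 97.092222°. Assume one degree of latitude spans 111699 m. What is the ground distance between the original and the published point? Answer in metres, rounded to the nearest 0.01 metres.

Δlat = 55.24445982 − 55.244459 = +0.00000082°; Δlon = 97.09222203 − 97.092222 = +0.00000003°.
North–south shift: 0.00000082 × 111699 = 0.0915932 m.
East–west at this latitude: 0.00000003° × 111699 × cos 55.2445° ≈ 0.00000003 × 63676.9 = 0.00191031 m.
Hypotenuse of the two orthogonal shifts: √(0.0915932² + 0.00191031²) = 0.0916131 m.

0.09 metres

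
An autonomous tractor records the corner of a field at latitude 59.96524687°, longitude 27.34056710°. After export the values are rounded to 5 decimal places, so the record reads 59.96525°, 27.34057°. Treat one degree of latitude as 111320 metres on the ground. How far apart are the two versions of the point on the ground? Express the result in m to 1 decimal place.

Δlat = 59.96524687 − 59.96525 = -0.00000313°; Δlon = 27.34056710 − 27.34057 = -0.00000290°.
North–south shift: -0.00000313 × 111320 = -0.348432 m.
E–W at 59.9652°: -0.00000290° × 111320 × cos 59.9652° = -0.00000290 × 111320 × 0.5005 ≈ -0.161584 m.
Hypotenuse of the two orthogonal shifts: √(0.348432² + 0.161584²) = 0.384075 m.

0.4 m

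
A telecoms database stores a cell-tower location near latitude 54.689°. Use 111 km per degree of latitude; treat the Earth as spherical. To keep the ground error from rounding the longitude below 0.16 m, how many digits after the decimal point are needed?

6 decimal places

At 54.689° one degree of longitude covers 111000 × cos 54.689° ≈ 111000 × 0.5780 ≈ 64159.6 m.
Rounding to N decimal places gives at most 0.5 × 10⁻ᴺ degrees of error, i.e. 0.5 × 10⁻ᴺ × 64159.6 m.
Need 0.5 × 64159.6 × 10⁻ᴺ ≤ 0.16 → 10⁻ᴺ ≤ 4.988e-06, so N ≥ 5.30.
At 5 places the error can reach 0.321 m, but 6 places keeps it to 0.0321 m.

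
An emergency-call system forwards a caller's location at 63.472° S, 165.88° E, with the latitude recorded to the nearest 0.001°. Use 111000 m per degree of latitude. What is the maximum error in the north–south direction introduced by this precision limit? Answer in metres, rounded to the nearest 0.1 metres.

55.5 metres

Rounding to 3 decimal places leaves the latitude within ±0.0005° of the true value.
So the N–S error is at most 0.0005 × 111000 = 55.5 m.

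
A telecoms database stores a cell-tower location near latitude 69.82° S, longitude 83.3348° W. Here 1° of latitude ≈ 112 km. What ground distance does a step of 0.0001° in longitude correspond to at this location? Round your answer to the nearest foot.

13 feet

One degree of longitude here spans 112000 × cos 69.82° = 112000 × 0.3450 ≈ 38636.7 m; 0.0001° of that is 3.86367 m.
Converting: 3.86367 m × 3.2808 ft/m ≈ 12.676 ft.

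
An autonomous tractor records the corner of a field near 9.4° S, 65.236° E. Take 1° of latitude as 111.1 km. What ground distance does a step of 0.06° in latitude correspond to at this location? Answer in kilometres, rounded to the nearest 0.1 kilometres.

6.7 kilometres

Along a meridian 0.06° is 0.06 × 111100 = 6666 m.
That is 6666 m = 6.666 km.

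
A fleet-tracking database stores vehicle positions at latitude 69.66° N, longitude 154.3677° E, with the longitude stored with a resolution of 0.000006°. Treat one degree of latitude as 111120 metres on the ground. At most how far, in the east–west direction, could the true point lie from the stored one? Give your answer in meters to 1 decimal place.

0.1 meters

With a 0.000006° grid the true value lies within half a step, ±0.000006°/2 = ±3e-06°, of the stored one.
At latitude 69.66° a degree of longitude spans 111120 m × cos 69.66° = 111120 × 0.3476 ≈ 38624.2 m.
Maximum E–W displacement: 3e-06 × 38624.2 = 0.115873 m.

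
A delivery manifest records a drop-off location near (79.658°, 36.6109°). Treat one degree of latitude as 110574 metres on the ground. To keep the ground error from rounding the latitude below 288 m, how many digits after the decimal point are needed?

3

One degree of latitude covers 110574 m.
Rounding to N decimal places gives at most 0.5 × 10⁻ᴺ degrees of error, i.e. 0.5 × 10⁻ᴺ × 110574 m.
Need 0.5 × 110574 × 10⁻ᴺ ≤ 288 → 10⁻ᴺ ≤ 5.209e-03, so N ≥ 2.28.
At 2 places the error can reach 553 m, but 3 places keeps it to 55.3 m.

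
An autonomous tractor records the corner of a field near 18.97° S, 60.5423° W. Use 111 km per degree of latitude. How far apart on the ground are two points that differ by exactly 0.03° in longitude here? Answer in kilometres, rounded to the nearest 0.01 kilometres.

0.03° of longitude at 18.97° is 0.03 × 111000 × cos 18.97° ≈ 0.03 × 104971 = 3149.14 m.
That is 3149.14 m = 3.1491 km.

3.15 kilometres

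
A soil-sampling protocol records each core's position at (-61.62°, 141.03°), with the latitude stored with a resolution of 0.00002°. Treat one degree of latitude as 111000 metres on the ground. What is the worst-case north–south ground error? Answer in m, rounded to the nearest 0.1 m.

1.1 m

With a 0.00002° grid the true value lies within half a step, ±0.00002°/2 = ±1e-05°, of the stored one.
Along the meridian that is 1e-05° × 111000 m/° = 1.11 m.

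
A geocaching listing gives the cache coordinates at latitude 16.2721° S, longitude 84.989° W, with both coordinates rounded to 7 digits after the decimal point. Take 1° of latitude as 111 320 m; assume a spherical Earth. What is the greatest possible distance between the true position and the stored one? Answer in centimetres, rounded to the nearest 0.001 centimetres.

0.772 centimetres

Rounding to 7 decimal places leaves each coordinate within ±5e-08° of the true value.
North–south component: 5e-08° × 111320 = 0.005566 m.
E–W at 16.2721°: 5e-08° × 111320 × cos 16.2721° = 5e-08 × 111320 × 0.9599 ≈ 0.00534304 m.
Combining orthogonally: (0.005566² + 0.00534304²)^½ ≈ 0.00771546 m.
That is 0.00771546 m = 0.77155 cm.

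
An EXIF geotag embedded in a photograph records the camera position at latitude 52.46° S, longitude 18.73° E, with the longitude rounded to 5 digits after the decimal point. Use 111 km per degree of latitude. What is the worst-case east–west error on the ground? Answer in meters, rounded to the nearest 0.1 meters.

0.3 meters

Rounding to 5 decimal places leaves the longitude within ±5e-06° of the true value.
Parallels shrink by cos φ, so at 52.46° a degree of longitude is 111000 × 0.6093 ≈ 67634 m.
Maximum E–W displacement: 5e-06 × 67634 = 0.33817 m.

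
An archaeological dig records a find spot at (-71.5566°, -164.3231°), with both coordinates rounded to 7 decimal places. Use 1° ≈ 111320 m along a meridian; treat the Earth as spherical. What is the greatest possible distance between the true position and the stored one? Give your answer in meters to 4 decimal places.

0.0058 meters

Rounding to 7 decimal places leaves each coordinate within ±5e-08° of the true value.
N–S: 5e-08° × 111320 m/° = 0.005566 m.
Longitude error → 5e-08 × 111320 × cos 71.5566° = 5e-08 × 111320 × 0.3164 ≈ 0.0017609 m.
The two errors are perpendicular, so the maximum displacement is √(0.005566² + 0.0017609²) ≈ 0.0058379 m.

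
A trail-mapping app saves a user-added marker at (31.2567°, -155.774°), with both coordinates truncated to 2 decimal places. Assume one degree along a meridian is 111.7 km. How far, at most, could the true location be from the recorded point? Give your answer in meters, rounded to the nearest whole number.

Truncating at 2 decimal places can drop up to a full unit in the last place, so each coordinate may be off by as much as 0.01°.
North–south component: 0.01° × 111700 = 1117 m.
E–W at 31.2567°: 0.01° × 111700 × cos 31.2567° = 0.01 × 111700 × 0.8549 ≈ 954.869 m.
Combining orthogonally: (1117² + 954.869²)^½ ≈ 1469.51 m.

1470 meters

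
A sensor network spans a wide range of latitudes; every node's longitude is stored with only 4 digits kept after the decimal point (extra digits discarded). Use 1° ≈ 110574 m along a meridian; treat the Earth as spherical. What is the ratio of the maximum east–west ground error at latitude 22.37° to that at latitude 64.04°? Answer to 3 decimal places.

Truncating at 4 decimal places can drop up to a full unit in the last place, so the longitude may be off by as much as 0.0001°.
Error at 22.37° = 0.0001° × 110574 × cos 22.37° ≈ 11.057 × 0.9247 = 10.225 m.
Error at 64.04° = 0.0001° × 110574 × cos 64.04° ≈ 11.057 × 0.4377 = 4.8403 m.
The ratio reduces to cos 22.37° / cos 64.04° = 0.9247/0.4377 ≈ 2.1125.

2.113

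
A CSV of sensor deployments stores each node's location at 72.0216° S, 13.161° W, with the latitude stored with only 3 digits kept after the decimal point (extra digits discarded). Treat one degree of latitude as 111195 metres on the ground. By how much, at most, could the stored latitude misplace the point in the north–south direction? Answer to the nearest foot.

Truncating at 3 decimal places can drop up to a full unit in the last place, so the latitude may be off by as much as 0.001°.
So the N–S error is at most 0.001 × 111195 = 111.195 m.
In feet: 111.195 m ÷ 0.3048 ≈ 364.81 ft.

365 feet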